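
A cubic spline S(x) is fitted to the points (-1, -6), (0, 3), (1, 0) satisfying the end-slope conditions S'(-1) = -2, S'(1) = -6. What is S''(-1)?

Write M_i for S''(x_i). With h_i = 1, 1 and divided differences Δ_i = 9, -3, the continuity of S' gives the tridiagonal system
  1·M_0 + 4·M_1 + 1·M_2 = 6(Δ_1 - Δ_0) = -72
Clamped end conditions give two more equations: 2h_0·M_0 + h_0·M_1 = 6(Δ_0 - S'(-1)) = 66 and h_1·M_1 + 2h_1·M_2 = 6(S'(1) - Δ_1) = -18.
Hence M_0 = 49, M_1 = -32, M_2 = 7.

49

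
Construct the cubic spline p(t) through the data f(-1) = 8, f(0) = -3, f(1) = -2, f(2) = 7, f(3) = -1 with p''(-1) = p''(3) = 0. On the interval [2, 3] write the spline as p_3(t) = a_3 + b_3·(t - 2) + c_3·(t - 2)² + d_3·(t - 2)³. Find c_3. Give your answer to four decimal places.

Let M_i = p''(x_i). Step sizes h_i = 1, 1, 1, 1; slopes of the chords Δ_i = (y_(i+1) - y_i)/h_i = -11, 1, 9, -8.
  1·M_0 + 4·M_1 + 1·M_2 = 6(Δ_1 - Δ_0) = 72
  1·M_1 + 4·M_2 + 1·M_3 = 6(Δ_2 - Δ_1) = 48
  1·M_2 + 4·M_3 + 1·M_4 = 6(Δ_3 - Δ_2) = -102
Natural end conditions: M_0 = M_4 = 0.
Forward elimination and back-substitution give M_0 = 0, M_1 = 393/28, M_2 = 111/7, M_3 = -825/28, M_4 = 0.
On [2, 3], with p_3(t) = a_3 + b_3·(t - 2) + c_3·(t - 2)² + d_3·(t - 2)³: c_3 = M_3/2 = -825/56, d_3 = (M_4 - M_3)/(6h_3) = 275/56, b_3 = Δ_3 - h_3(2M_3 + M_4)/6 = 51/28.

-14.7321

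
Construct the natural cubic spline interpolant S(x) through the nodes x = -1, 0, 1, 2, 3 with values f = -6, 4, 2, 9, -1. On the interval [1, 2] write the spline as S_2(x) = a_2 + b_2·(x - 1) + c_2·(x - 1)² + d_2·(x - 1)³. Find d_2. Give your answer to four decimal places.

With M_i denoting the second derivative at x_i, h_i = 1, 1, 1, 1, and Δ_i = (y_(i+1) − y_i)/h_i = 10, -2, 7, -10:
  1·M_0 + 4·M_1 + 1·M_2 = 6(Δ_1 - Δ_0) = -72
  1·M_1 + 4·M_2 + 1·M_3 = 6(Δ_2 - Δ_1) = 54
  1·M_2 + 4·M_3 + 1·M_4 = 6(Δ_3 - Δ_2) = -102
Natural end conditions: M_0 = M_4 = 0.
Hence M_0 = 0, M_1 = -699/28, M_2 = 195/7, M_3 = -909/28, M_4 = 0.
On [1, 2], with S_2(x) = a_2 + b_2·(x - 1) + c_2·(x - 1)² + d_2·(x - 1)³: c_2 = M_2/2 = 195/14, d_2 = (M_3 - M_2)/(6h_2) = -563/56, b_2 = Δ_2 - h_2(2M_2 + M_3)/6 = 25/8.

-10.0536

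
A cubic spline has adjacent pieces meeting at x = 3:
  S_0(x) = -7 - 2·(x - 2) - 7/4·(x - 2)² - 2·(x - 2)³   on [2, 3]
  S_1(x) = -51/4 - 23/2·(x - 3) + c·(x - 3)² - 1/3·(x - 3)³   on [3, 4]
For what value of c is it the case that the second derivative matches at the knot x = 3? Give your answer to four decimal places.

-7.7500

S_0''(x) = -7/2 - 12·(x - 2), so S_0''(3) = -31/2. On the right, S_1''(3) = 2c, so c = -31/4.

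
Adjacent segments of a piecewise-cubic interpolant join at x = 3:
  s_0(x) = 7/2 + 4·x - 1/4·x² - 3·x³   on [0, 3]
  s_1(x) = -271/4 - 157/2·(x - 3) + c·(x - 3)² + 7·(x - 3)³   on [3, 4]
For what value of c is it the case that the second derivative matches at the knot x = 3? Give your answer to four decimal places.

s_0''(x) = -1/2 - 18·x, so s_0''(3) = -109/2. On the right, s_1''(3) = 2c, so c = -109/4.

-27.2500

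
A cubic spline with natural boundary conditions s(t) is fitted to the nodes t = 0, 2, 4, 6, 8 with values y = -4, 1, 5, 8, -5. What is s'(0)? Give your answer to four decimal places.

2.7411

With M_i denoting the second derivative at x_i, h_i = 2, 2, 2, 2, and Δ_i = (y_(i+1) − y_i)/h_i = 5/2, 2, 3/2, -13/2:
  2·M_0 + 8·M_1 + 2·M_2 = 6(Δ_1 - Δ_0) = -3
  2·M_1 + 8·M_2 + 2·M_3 = 6(Δ_2 - Δ_1) = -3
  2·M_2 + 8·M_3 + 2·M_4 = 6(Δ_3 - Δ_2) = -48
Natural end conditions: M_0 = M_4 = 0.
Hence M_0 = 0, M_1 = -81/112, M_2 = 39/28, M_3 = -711/112, M_4 = 0.
On [0, 2], s'(t) = b_0 + 2c_0·t + 3d_0·t² with b_0 = Δ_0 - h_0(2M_0 + M_1)/6 = 307/112, c_0 = M_0/2 = 0, d_0 = (M_1 - M_0)/(6h_0) = -27/448. So s'(0) = 307/112.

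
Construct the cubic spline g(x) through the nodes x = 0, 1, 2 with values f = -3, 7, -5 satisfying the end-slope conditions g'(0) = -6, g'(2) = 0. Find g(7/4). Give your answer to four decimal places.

-3.1250

Put m_i = g'' at the i-th knot. Here h = (1, 1) and Δ = (10, -12), so the interior equations h_(i-1)·m_(i-1) + 2(h_(i-1)+h_i)·m_i + h_i·m_(i+1) = 6(Δ_i − Δ_(i-1)) read
  1·m_0 + 4·m_1 + 1·m_2 = 6(Δ_1 - Δ_0) = -132
Clamped end conditions give two more equations: 2h_0·m_0 + h_0·m_1 = 6(Δ_0 - g'(0)) = 96 and h_1·m_1 + 2h_1·m_2 = 6(g'(2) - Δ_1) = 72.
Forward elimination and back-substitution give m_0 = 84, m_1 = -72, m_2 = 72.
On [1, 2], g(x) = 7 + 0·(x - 1) - 36·(x - 1)² + 24·(x - 1)³.
With (x - 1) = 3/4: g(7/4) = -25/8.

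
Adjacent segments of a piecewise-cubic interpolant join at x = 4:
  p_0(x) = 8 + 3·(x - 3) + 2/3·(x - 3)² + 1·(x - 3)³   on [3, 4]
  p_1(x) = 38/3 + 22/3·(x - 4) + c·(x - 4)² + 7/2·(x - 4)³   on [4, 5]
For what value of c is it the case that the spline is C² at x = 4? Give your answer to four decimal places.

p_0''(x) = 4/3 + 6·(x - 3), so p_0''(4) = 22/3. On the right, p_1''(4) = 2c, so c = 11/3.

3.6667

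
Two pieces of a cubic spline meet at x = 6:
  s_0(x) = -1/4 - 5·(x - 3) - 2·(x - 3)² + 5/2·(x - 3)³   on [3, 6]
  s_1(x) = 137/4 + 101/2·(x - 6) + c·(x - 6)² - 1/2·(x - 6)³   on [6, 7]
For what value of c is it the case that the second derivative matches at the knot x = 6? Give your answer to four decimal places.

20.5000

s_0''(x) = -4 + 15·(x - 3), so s_0''(6) = 41. On the right, s_1''(6) = 2c, so c = 41/2.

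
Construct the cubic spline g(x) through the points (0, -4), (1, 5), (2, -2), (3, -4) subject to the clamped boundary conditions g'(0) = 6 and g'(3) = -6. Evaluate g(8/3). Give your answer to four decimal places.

-3.0074

Let M_i = g''(x_i). Step sizes h_i = 1, 1, 1; slopes of the chords Δ_i = (y_(i+1) - y_i)/h_i = 9, -7, -2.
  1·M_0 + 4·M_1 + 1·M_2 = 6(Δ_1 - Δ_0) = -96
  1·M_1 + 4·M_2 + 1·M_3 = 6(Δ_2 - Δ_1) = 30
Clamped end conditions give two more equations: 2h_0·M_0 + h_0·M_1 = 6(Δ_0 - g'(0)) = 18 and h_2·M_2 + 2h_2·M_3 = 6(g'(3) - Δ_2) = -24.
Hence M_0 = 136/5, M_1 = -182/5, M_2 = 112/5, M_3 = -116/5.
On [2, 3], g(x) = -2 - 28/5·(x - 2) + 56/5·(x - 2)² - 38/5·(x - 2)³.
With (x - 2) = 2/3: g(8/3) = -406/135.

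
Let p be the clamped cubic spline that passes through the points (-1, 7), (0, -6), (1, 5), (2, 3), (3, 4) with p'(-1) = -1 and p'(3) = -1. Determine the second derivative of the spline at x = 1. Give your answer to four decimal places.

Write M_i for p''(x_i). With h_i = 1, 1, 1, 1 and divided differences Δ_i = -13, 11, -2, 1, the continuity of p' gives the tridiagonal system
  1·M_0 + 4·M_1 + 1·M_2 = 6(Δ_1 - Δ_0) = 144
  1·M_1 + 4·M_2 + 1·M_3 = 6(Δ_2 - Δ_1) = -78
  1·M_2 + 4·M_3 + 1·M_4 = 6(Δ_3 - Δ_2) = 18
Clamped end conditions give two more equations: 2h_0·M_0 + h_0·M_1 = 6(Δ_0 - p'(-1)) = -72 and h_3·M_3 + 2h_3·M_4 = 6(p'(3) - Δ_3) = -12.
Forward elimination and back-substitution give M_0 = -1887/28, M_1 = 879/14, M_2 = -159/4, M_3 = 255/14, M_4 = -423/28.

-39.7500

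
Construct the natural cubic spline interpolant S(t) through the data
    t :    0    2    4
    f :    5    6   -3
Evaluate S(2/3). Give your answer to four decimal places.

6.0741

Put M_i = S'' at the i-th knot. Here h = (2, 2) and Δ = (1/2, -9/2), so the interior equations h_(i-1)·M_(i-1) + 2(h_(i-1)+h_i)·M_i + h_i·M_(i+1) = 6(Δ_i − Δ_(i-1)) read
  2·M_0 + 8·M_1 + 2·M_2 = 6(Δ_1 - Δ_0) = -30
Natural end conditions: M_0 = M_2 = 0.
Solving: M_0 = 0, M_1 = -15/4, M_2 = 0.
On [0, 2], S(t) = 5 + 7/4·t + 0·t² - 5/16·t³.
With t = 2/3: S(2/3) = 164/27.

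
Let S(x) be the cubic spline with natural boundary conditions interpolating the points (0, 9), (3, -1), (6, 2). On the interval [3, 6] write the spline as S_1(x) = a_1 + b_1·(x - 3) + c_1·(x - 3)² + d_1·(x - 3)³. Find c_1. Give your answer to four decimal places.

Put σ_i = S'' at the i-th knot. Here h = (3, 3) and Δ = (-10/3, 1), so the interior equations h_(i-1)·σ_(i-1) + 2(h_(i-1)+h_i)·σ_i + h_i·σ_(i+1) = 6(Δ_i − Δ_(i-1)) read
  3·σ_0 + 12·σ_1 + 3·σ_2 = 6(Δ_1 - Δ_0) = 26
Natural end conditions: σ_0 = σ_2 = 0.
Solving the tridiagonal system: σ_0 = 0, σ_1 = 13/6, σ_2 = 0.
On [3, 6], with S_1(x) = a_1 + b_1·(x - 3) + c_1·(x - 3)² + d_1·(x - 3)³: c_1 = σ_1/2 = 13/12, d_1 = (σ_2 - σ_1)/(6h_1) = -13/108, b_1 = Δ_1 - h_1(2σ_1 + σ_2)/6 = -7/6.

1.0833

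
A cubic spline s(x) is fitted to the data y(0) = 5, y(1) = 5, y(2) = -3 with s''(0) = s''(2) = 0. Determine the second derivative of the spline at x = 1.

Write M_i for s''(x_i). With h_i = 1, 1 and divided differences Δ_i = 0, -8, the continuity of s' gives the tridiagonal system
  1·M_0 + 4·M_1 + 1·M_2 = 6(Δ_1 - Δ_0) = -48
Natural end conditions: M_0 = M_2 = 0.
Forward elimination and back-substitution give M_0 = 0, M_1 = -12, M_2 = 0.

-12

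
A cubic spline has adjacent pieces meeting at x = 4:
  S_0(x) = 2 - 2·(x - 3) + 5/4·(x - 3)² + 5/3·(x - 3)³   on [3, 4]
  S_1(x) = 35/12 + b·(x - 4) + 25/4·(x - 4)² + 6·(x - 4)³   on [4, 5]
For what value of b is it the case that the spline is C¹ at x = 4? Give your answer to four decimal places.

S_0'(x) = -2 + 5/2·(x - 3) + 5·(x - 3)², so S_0'(4) = 11/2. On the right, S_1'(4) = b, so b = 11/2.

5.5000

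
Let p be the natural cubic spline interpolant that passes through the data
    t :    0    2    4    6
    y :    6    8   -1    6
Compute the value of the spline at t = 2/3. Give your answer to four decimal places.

With σ_i denoting the second derivative at x_i, h_i = 2, 2, 2, and Δ_i = (y_(i+1) − y_i)/h_i = 1, -9/2, 7/2:
  2·σ_0 + 8·σ_1 + 2·σ_2 = 6(Δ_1 - Δ_0) = -33
  2·σ_1 + 8·σ_2 + 2·σ_3 = 6(Δ_2 - Δ_1) = 48
Natural end conditions: σ_0 = σ_3 = 0.
Solving the tridiagonal system: σ_0 = 0, σ_1 = -6, σ_2 = 15/2, σ_3 = 0.
On [0, 2], p(t) = 6 + 3·t + 0·t² - 1/2·t³.
With t = 2/3: p(2/3) = 212/27.

7.8519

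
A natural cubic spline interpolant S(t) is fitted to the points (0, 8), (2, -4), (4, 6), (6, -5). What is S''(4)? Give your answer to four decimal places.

-10.6000

Write m_i for S''(x_i). With h_i = 2, 2, 2 and divided differences Δ_i = -6, 5, -11/2, the continuity of S' gives the tridiagonal system
  2·m_0 + 8·m_1 + 2·m_2 = 6(Δ_1 - Δ_0) = 66
  2·m_1 + 8·m_2 + 2·m_3 = 6(Δ_2 - Δ_1) = -63
Natural end conditions: m_0 = m_3 = 0.
Solving: m_0 = 0, m_1 = 109/10, m_2 = -53/5, m_3 = 0.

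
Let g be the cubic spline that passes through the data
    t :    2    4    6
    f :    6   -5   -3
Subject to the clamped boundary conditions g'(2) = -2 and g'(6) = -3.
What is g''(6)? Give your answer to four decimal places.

Let M_i = g''(x_i). Step sizes h_i = 2, 2; slopes of the chords Δ_i = (y_(i+1) - y_i)/h_i = -11/2, 1.
  2·M_0 + 8·M_1 + 2·M_2 = 6(Δ_1 - Δ_0) = 39
Clamped end conditions give two more equations: 2h_0·M_0 + h_0·M_1 = 6(Δ_0 - g'(2)) = -21 and h_1·M_1 + 2h_1·M_2 = 6(g'(6) - Δ_1) = -24.
Solving the tridiagonal system: M_0 = -83/8, M_1 = 41/4, M_2 = -89/8.

-11.1250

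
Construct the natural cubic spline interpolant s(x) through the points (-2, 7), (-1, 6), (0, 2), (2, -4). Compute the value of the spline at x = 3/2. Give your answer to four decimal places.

Put M_i = s'' at the i-th knot. Here h = (1, 1, 2) and Δ = (-1, -4, -3), so the interior equations h_(i-1)·M_(i-1) + 2(h_(i-1)+h_i)·M_i + h_i·M_(i+1) = 6(Δ_i − Δ_(i-1)) read
  1·M_0 + 4·M_1 + 1·M_2 = 6(Δ_1 - Δ_0) = -18
  1·M_1 + 6·M_2 + 2·M_3 = 6(Δ_2 - Δ_1) = 6
Natural end conditions: M_0 = M_3 = 0.
Forward elimination and back-substitution give M_0 = 0, M_1 = -114/23, M_2 = 42/23, M_3 = 0.
On [0, 2], s(x) = 2 - 97/23·x + 21/23·x² - 7/46·x³.
With x = 3/2: s(3/2) = -1025/368.

-2.7853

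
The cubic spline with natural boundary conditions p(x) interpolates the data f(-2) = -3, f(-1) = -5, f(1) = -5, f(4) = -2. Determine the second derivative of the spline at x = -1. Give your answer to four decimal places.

Put m_i = p'' at the i-th knot. Here h = (1, 2, 3) and Δ = (-2, 0, 1), so the interior equations h_(i-1)·m_(i-1) + 2(h_(i-1)+h_i)·m_i + h_i·m_(i+1) = 6(Δ_i − Δ_(i-1)) read
  1·m_0 + 6·m_1 + 2·m_2 = 6(Δ_1 - Δ_0) = 12
  2·m_1 + 10·m_2 + 3·m_3 = 6(Δ_2 - Δ_1) = 6
Natural end conditions: m_0 = m_3 = 0.
Forward elimination and back-substitution give m_0 = 0, m_1 = 27/14, m_2 = 3/14, m_3 = 0.

1.9286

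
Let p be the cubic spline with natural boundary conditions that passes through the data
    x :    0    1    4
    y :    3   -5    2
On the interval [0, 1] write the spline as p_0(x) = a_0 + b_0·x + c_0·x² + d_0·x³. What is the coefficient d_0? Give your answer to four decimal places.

1.2917

Write m_i for p''(x_i). With h_i = 1, 3 and divided differences Δ_i = -8, 7/3, the continuity of p' gives the tridiagonal system
  1·m_0 + 8·m_1 + 3·m_2 = 6(Δ_1 - Δ_0) = 62
Natural end conditions: m_0 = m_2 = 0.
Forward elimination and back-substitution give m_0 = 0, m_1 = 31/4, m_2 = 0.
On [0, 1], with p_0(x) = a_0 + b_0·x + c_0·x² + d_0·x³: c_0 = m_0/2 = 0, d_0 = (m_1 - m_0)/(6h_0) = 31/24, b_0 = Δ_0 - h_0(2m_0 + m_1)/6 = -223/24.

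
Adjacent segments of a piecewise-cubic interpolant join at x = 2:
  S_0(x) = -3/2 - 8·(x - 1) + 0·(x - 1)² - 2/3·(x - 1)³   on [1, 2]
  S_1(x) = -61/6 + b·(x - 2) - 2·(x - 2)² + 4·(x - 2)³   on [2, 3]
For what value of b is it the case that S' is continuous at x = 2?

S_0'(x) = -8 + 0·(x - 1) - 2·(x - 1)², so S_0'(2) = -10. On the right, S_1'(2) = b, so b = -10.

-10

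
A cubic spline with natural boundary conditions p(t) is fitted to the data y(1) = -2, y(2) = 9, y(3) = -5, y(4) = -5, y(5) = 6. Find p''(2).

-45

Let σ_i = p''(x_i). Step sizes h_i = 1, 1, 1, 1; slopes of the chords Δ_i = (y_(i+1) - y_i)/h_i = 11, -14, 0, 11.
  1·σ_0 + 4·σ_1 + 1·σ_2 = 6(Δ_1 - Δ_0) = -150
  1·σ_1 + 4·σ_2 + 1·σ_3 = 6(Δ_2 - Δ_1) = 84
  1·σ_2 + 4·σ_3 + 1·σ_4 = 6(Δ_3 - Δ_2) = 66
Natural end conditions: σ_0 = σ_4 = 0.
Forward elimination and back-substitution give σ_0 = 0, σ_1 = -45, σ_2 = 30, σ_3 = 9, σ_4 = 0.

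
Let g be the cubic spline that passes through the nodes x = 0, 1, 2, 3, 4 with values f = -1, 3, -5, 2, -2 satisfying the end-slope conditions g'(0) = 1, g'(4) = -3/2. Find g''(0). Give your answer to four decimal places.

Let M_i = g''(x_i). Step sizes h_i = 1, 1, 1, 1; slopes of the chords Δ_i = (y_(i+1) - y_i)/h_i = 4, -8, 7, -4.
  1·M_0 + 4·M_1 + 1·M_2 = 6(Δ_1 - Δ_0) = -72
  1·M_1 + 4·M_2 + 1·M_3 = 6(Δ_2 - Δ_1) = 90
  1·M_2 + 4·M_3 + 1·M_4 = 6(Δ_3 - Δ_2) = -66
Clamped end conditions give two more equations: 2h_0·M_0 + h_0·M_1 = 6(Δ_0 - g'(0)) = 18 and h_3·M_3 + 2h_3·M_4 = 6(g'(4) - Δ_3) = 15.
Solving the tridiagonal system: M_0 = 1465/56, M_1 = -961/28, M_2 = 313/8, M_3 = -901/28, M_4 = 1321/56.

26.1607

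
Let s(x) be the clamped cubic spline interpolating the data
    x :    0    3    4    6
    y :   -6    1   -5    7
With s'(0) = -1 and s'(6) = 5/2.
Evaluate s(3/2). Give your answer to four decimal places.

Let M_i = s''(x_i). Step sizes h_i = 3, 1, 2; slopes of the chords Δ_i = (y_(i+1) - y_i)/h_i = 7/3, -6, 6.
  3·M_0 + 8·M_1 + 1·M_2 = 6(Δ_1 - Δ_0) = -50
  1·M_1 + 6·M_2 + 2·M_3 = 6(Δ_2 - Δ_1) = 72
Clamped end conditions give two more equations: 2h_0·M_0 + h_0·M_1 = 6(Δ_0 - s'(0)) = 20 and h_2·M_2 + 2h_2·M_3 = 6(s'(6) - Δ_2) = -21.
Hence M_0 = 395/42, M_1 = -85/7, M_2 = 265/14, M_3 = -103/7.
On [0, 3], s(x) = -6 - 1·x + 395/84·x² - 905/756·x³.
With x = 3/2: s(3/2) = -215/224.

-0.9598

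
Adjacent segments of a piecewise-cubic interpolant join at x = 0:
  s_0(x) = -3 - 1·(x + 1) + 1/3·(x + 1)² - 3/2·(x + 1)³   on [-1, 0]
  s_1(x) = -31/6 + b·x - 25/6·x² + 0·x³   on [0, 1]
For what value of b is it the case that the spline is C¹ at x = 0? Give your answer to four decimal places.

-4.8333

s_0'(x) = -1 + 2/3·(x + 1) - 9/2·(x + 1)², so s_0'(0) = -29/6. On the right, s_1'(0) = b, so b = -29/6.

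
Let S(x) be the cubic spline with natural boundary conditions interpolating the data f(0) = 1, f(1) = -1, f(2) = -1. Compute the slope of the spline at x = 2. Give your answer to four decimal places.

0.5000

With σ_i denoting the second derivative at x_i, h_i = 1, 1, and Δ_i = (y_(i+1) − y_i)/h_i = -2, 0:
  1·σ_0 + 4·σ_1 + 1·σ_2 = 6(Δ_1 - Δ_0) = 12
Natural end conditions: σ_0 = σ_2 = 0.
Solving: σ_0 = 0, σ_1 = 3, σ_2 = 0.
On [1, 2], S'(x) = b_1 + 2c_1·(x - 1) + 3d_1·(x - 1)² with b_1 = Δ_1 - h_1(2σ_1 + σ_2)/6 = -1, c_1 = σ_1/2 = 3/2, d_1 = (σ_2 - σ_1)/(6h_1) = -1/2. So S'(2) = 1/2.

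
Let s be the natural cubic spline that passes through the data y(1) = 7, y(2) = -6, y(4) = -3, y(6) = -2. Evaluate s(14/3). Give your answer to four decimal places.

Write σ_i for s''(x_i). With h_i = 1, 2, 2 and divided differences Δ_i = -13, 3/2, 1/2, the continuity of s' gives the tridiagonal system
  1·σ_0 + 6·σ_1 + 2·σ_2 = 6(Δ_1 - Δ_0) = 87
  2·σ_1 + 8·σ_2 + 2·σ_3 = 6(Δ_2 - Δ_1) = -6
Natural end conditions: σ_0 = σ_3 = 0.
Hence σ_0 = 0, σ_1 = 177/11, σ_2 = -105/22, σ_3 = 0.
On [4, 6], s(x) = -3 + 81/22·(x - 4) - 105/44·(x - 4)² + 35/88·(x - 4)³.
With (x - 4) = 2/3: s(14/3) = -442/297.

-1.4882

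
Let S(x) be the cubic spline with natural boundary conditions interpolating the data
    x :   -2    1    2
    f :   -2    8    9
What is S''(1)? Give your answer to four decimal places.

Write m_i for S''(x_i). With h_i = 3, 1 and divided differences Δ_i = 10/3, 1, the continuity of S' gives the tridiagonal system
  3·m_0 + 8·m_1 + 1·m_2 = 6(Δ_1 - Δ_0) = -14
Natural end conditions: m_0 = m_2 = 0.
Solving: m_0 = 0, m_1 = -7/4, m_2 = 0.

-1.7500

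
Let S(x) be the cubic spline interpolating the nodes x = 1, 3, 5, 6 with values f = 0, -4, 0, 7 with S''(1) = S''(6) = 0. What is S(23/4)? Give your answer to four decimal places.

Let σ_i = S''(x_i). Step sizes h_i = 2, 2, 1; slopes of the chords Δ_i = (y_(i+1) - y_i)/h_i = -2, 2, 7.
  2·σ_0 + 8·σ_1 + 2·σ_2 = 6(Δ_1 - Δ_0) = 24
  2·σ_1 + 6·σ_2 + 1·σ_3 = 6(Δ_2 - Δ_1) = 30
Natural end conditions: σ_0 = σ_3 = 0.
Hence σ_0 = 0, σ_1 = 21/11, σ_2 = 48/11, σ_3 = 0.
On [5, 6], S(x) = 0 + 61/11·(x - 5) + 24/11·(x - 5)² - 8/11·(x - 5)³.
With (x - 5) = 3/4: S(23/4) = 447/88.

5.0795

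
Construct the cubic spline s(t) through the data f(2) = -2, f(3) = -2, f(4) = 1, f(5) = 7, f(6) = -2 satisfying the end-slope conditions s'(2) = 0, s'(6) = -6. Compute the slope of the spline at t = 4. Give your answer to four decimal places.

7.2857

Put M_i = s'' at the i-th knot. Here h = (1, 1, 1, 1) and Δ = (0, 3, 6, -9), so the interior equations h_(i-1)·M_(i-1) + 2(h_(i-1)+h_i)·M_i + h_i·M_(i+1) = 6(Δ_i − Δ_(i-1)) read
  1·M_0 + 4·M_1 + 1·M_2 = 6(Δ_1 - Δ_0) = 18
  1·M_1 + 4·M_2 + 1·M_3 = 6(Δ_2 - Δ_1) = 18
  1·M_2 + 4·M_3 + 1·M_4 = 6(Δ_3 - Δ_2) = -90
Clamped end conditions give two more equations: 2h_0·M_0 + h_0·M_1 = 6(Δ_0 - s'(2)) = 0 and h_3·M_3 + 2h_3·M_4 = 6(s'(6) - Δ_3) = 18.
Solving the tridiagonal system: M_0 = -6/7, M_1 = 12/7, M_2 = 12, M_3 = -222/7, M_4 = 174/7.
On [4, 5], s'(t) = b_2 + 2c_2·(t - 4) + 3d_2·(t - 4)² with b_2 = Δ_2 - h_2(2M_2 + M_3)/6 = 51/7, c_2 = M_2/2 = 6, d_2 = (M_3 - M_2)/(6h_2) = -51/7. So s'(4) = 51/7.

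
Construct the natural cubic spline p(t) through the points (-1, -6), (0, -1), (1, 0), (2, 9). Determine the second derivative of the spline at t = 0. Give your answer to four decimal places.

-9.6000

Put M_i = p'' at the i-th knot. Here h = (1, 1, 1) and Δ = (5, 1, 9), so the interior equations h_(i-1)·M_(i-1) + 2(h_(i-1)+h_i)·M_i + h_i·M_(i+1) = 6(Δ_i − Δ_(i-1)) read
  1·M_0 + 4·M_1 + 1·M_2 = 6(Δ_1 - Δ_0) = -24
  1·M_1 + 4·M_2 + 1·M_3 = 6(Δ_2 - Δ_1) = 48
Natural end conditions: M_0 = M_3 = 0.
Solving the tridiagonal system: M_0 = 0, M_1 = -48/5, M_2 = 72/5, M_3 = 0.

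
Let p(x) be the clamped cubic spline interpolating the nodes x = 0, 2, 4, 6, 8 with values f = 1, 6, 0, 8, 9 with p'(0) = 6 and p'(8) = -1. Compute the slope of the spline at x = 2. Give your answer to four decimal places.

-1.9643

With m_i denoting the second derivative at x_i, h_i = 2, 2, 2, 2, and Δ_i = (y_(i+1) − y_i)/h_i = 5/2, -3, 4, 1/2:
  2·m_0 + 8·m_1 + 2·m_2 = 6(Δ_1 - Δ_0) = -33
  2·m_1 + 8·m_2 + 2·m_3 = 6(Δ_2 - Δ_1) = 42
  2·m_2 + 8·m_3 + 2·m_4 = 6(Δ_3 - Δ_2) = -21
Clamped end conditions give two more equations: 2h_0·m_0 + h_0·m_1 = 6(Δ_0 - p'(0)) = -21 and h_3·m_3 + 2h_3·m_4 = 6(p'(8) - Δ_3) = -9.
Solving: m_0 = -71/28, m_1 = -38/7, m_2 = 31/4, m_3 = -32/7, m_4 = 1/28.
On [2, 4], p'(x) = b_1 + 2c_1·(x - 2) + 3d_1·(x - 2)² with b_1 = Δ_1 - h_1(2m_1 + m_2)/6 = -55/28, c_1 = m_1/2 = -19/7, d_1 = (m_2 - m_1)/(6h_1) = 123/112. So p'(2) = -55/28.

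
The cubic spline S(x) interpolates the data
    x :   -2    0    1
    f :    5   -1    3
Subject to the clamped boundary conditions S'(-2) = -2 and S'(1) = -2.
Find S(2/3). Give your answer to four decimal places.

Write σ_i for S''(x_i). With h_i = 2, 1 and divided differences Δ_i = -3, 4, the continuity of S' gives the tridiagonal system
  2·σ_0 + 6·σ_1 + 1·σ_2 = 6(Δ_1 - Δ_0) = 42
Clamped end conditions give two more equations: 2h_0·σ_0 + h_0·σ_1 = 6(Δ_0 - S'(-2)) = -6 and h_1·σ_1 + 2h_1·σ_2 = 6(S'(1) - Δ_1) = -36.
Hence σ_0 = -17/2, σ_1 = 14, σ_2 = -25.
On [0, 1], S(x) = -1 + 7/2·x + 7·x² - 13/2·x³.
With x = 2/3: S(2/3) = 68/27.

2.5185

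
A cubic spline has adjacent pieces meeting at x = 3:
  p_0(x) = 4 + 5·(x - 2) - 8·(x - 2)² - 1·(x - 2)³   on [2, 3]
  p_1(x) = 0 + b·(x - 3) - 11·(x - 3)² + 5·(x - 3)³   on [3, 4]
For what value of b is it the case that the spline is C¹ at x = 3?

-14

p_0'(x) = 5 - 16·(x - 2) - 3·(x - 2)², so p_0'(3) = -14. On the right, p_1'(3) = b, so b = -14.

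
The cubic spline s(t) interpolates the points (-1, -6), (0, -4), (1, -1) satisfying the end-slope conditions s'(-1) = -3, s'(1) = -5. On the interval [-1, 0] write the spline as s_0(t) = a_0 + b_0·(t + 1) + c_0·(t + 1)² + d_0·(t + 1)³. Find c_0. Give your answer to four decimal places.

Let M_i = s''(x_i). Step sizes h_i = 1, 1; slopes of the chords Δ_i = (y_(i+1) - y_i)/h_i = 2, 3.
  1·M_0 + 4·M_1 + 1·M_2 = 6(Δ_1 - Δ_0) = 6
Clamped end conditions give two more equations: 2h_0·M_0 + h_0·M_1 = 6(Δ_0 - s'(-1)) = 30 and h_1·M_1 + 2h_1·M_2 = 6(s'(1) - Δ_1) = -48.
Forward elimination and back-substitution give M_0 = 25/2, M_1 = 5, M_2 = -53/2.
On [-1, 0], with s_0(t) = a_0 + b_0·(t + 1) + c_0·(t + 1)² + d_0·(t + 1)³: c_0 = M_0/2 = 25/4, d_0 = (M_1 - M_0)/(6h_0) = -5/4, b_0 = Δ_0 - h_0(2M_0 + M_1)/6 = -3.

6.2500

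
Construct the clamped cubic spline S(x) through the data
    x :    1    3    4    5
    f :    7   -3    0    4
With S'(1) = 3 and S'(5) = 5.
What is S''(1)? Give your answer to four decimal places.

-19.5455

Write M_i for S''(x_i). With h_i = 2, 1, 1 and divided differences Δ_i = -5, 3, 4, the continuity of S' gives the tridiagonal system
  2·M_0 + 6·M_1 + 1·M_2 = 6(Δ_1 - Δ_0) = 48
  1·M_1 + 4·M_2 + 1·M_3 = 6(Δ_2 - Δ_1) = 6
Clamped end conditions give two more equations: 2h_0·M_0 + h_0·M_1 = 6(Δ_0 - S'(1)) = -48 and h_2·M_2 + 2h_2·M_3 = 6(S'(5) - Δ_2) = 6.
Solving: M_0 = -215/11, M_1 = 166/11, M_2 = -38/11, M_3 = 52/11.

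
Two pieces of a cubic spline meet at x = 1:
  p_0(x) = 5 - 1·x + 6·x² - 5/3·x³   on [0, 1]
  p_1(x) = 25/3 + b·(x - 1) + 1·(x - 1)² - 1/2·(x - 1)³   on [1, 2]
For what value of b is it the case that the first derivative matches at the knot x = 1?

6

p_0'(x) = -1 + 12·x - 5·x², so p_0'(1) = 6. On the right, p_1'(1) = b, so b = 6.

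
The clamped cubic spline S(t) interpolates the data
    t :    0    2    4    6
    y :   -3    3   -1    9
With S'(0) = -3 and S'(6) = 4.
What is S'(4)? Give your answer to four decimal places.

Write M_i for S''(x_i). With h_i = 2, 2, 2 and divided differences Δ_i = 3, -2, 5, the continuity of S' gives the tridiagonal system
  2·M_0 + 8·M_1 + 2·M_2 = 6(Δ_1 - Δ_0) = -30
  2·M_1 + 8·M_2 + 2·M_3 = 6(Δ_2 - Δ_1) = 42
Clamped end conditions give two more equations: 2h_0·M_0 + h_0·M_1 = 6(Δ_0 - S'(0)) = 36 and h_2·M_2 + 2h_2·M_3 = 6(S'(6) - Δ_2) = -6.
Forward elimination and back-substitution give M_0 = 206/15, M_1 = -142/15, M_2 = 137/15, M_3 = -91/15.
On [4, 6], S'(t) = b_2 + 2c_2·(t - 4) + 3d_2·(t - 4)² with b_2 = Δ_2 - h_2(2M_2 + M_3)/6 = 14/15, c_2 = M_2/2 = 137/30, d_2 = (M_3 - M_2)/(6h_2) = -19/15. So S'(4) = 14/15.

0.9333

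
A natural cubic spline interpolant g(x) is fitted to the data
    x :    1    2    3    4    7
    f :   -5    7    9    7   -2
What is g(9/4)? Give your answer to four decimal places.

8.3781

Let σ_i = g''(x_i). Step sizes h_i = 1, 1, 1, 3; slopes of the chords Δ_i = (y_(i+1) - y_i)/h_i = 12, 2, -2, -3.
  1·σ_0 + 4·σ_1 + 1·σ_2 = 6(Δ_1 - Δ_0) = -60
  1·σ_1 + 4·σ_2 + 1·σ_3 = 6(Δ_2 - Δ_1) = -24
  1·σ_2 + 8·σ_3 + 3·σ_4 = 6(Δ_3 - Δ_2) = -6
Natural end conditions: σ_0 = σ_4 = 0.
Solving: σ_0 = 0, σ_1 = -837/58, σ_2 = -66/29, σ_3 = -27/58, σ_4 = 0.
On [2, 3], g(x) = 7 + 417/58·(x - 2) - 837/116·(x - 2)² + 235/116·(x - 2)³.
With (x - 2) = 1/4: g(9/4) = 62199/7424.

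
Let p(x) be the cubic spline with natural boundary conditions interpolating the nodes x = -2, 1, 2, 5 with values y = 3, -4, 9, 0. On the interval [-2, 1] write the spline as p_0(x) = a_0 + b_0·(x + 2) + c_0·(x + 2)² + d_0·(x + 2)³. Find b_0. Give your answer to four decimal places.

With m_i denoting the second derivative at x_i, h_i = 3, 1, 3, and Δ_i = (y_(i+1) − y_i)/h_i = -7/3, 13, -3:
  3·m_0 + 8·m_1 + 1·m_2 = 6(Δ_1 - Δ_0) = 92
  1·m_1 + 8·m_2 + 3·m_3 = 6(Δ_2 - Δ_1) = -96
Natural end conditions: m_0 = m_3 = 0.
Solving the tridiagonal system: m_0 = 0, m_1 = 832/63, m_2 = -860/63, m_3 = 0.
On [-2, 1], with p_0(x) = a_0 + b_0·(x + 2) + c_0·(x + 2)² + d_0·(x + 2)³: c_0 = m_0/2 = 0, d_0 = (m_1 - m_0)/(6h_0) = 416/567, b_0 = Δ_0 - h_0(2m_0 + m_1)/6 = -563/63.

-8.9365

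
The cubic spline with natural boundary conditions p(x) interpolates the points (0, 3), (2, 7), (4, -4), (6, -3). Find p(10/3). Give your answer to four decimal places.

-0.4667

Let M_i = p''(x_i). Step sizes h_i = 2, 2, 2; slopes of the chords Δ_i = (y_(i+1) - y_i)/h_i = 2, -11/2, 1/2.
  2·M_0 + 8·M_1 + 2·M_2 = 6(Δ_1 - Δ_0) = -45
  2·M_1 + 8·M_2 + 2·M_3 = 6(Δ_2 - Δ_1) = 36
Natural end conditions: M_0 = M_3 = 0.
Solving the tridiagonal system: M_0 = 0, M_1 = -36/5, M_2 = 63/10, M_3 = 0.
On [2, 4], p(x) = 7 - 14/5·(x - 2) - 18/5·(x - 2)² + 9/8·(x - 2)³.
With (x - 2) = 4/3: p(10/3) = -7/15.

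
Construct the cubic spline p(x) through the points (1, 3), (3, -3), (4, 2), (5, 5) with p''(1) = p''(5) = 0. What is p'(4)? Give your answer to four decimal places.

4.7391

With m_i denoting the second derivative at x_i, h_i = 2, 1, 1, and Δ_i = (y_(i+1) − y_i)/h_i = -3, 5, 3:
  2·m_0 + 6·m_1 + 1·m_2 = 6(Δ_1 - Δ_0) = 48
  1·m_1 + 4·m_2 + 1·m_3 = 6(Δ_2 - Δ_1) = -12
Natural end conditions: m_0 = m_3 = 0.
Hence m_0 = 0, m_1 = 204/23, m_2 = -120/23, m_3 = 0.
On [4, 5], p'(x) = b_2 + 2c_2·(x - 4) + 3d_2·(x - 4)² with b_2 = Δ_2 - h_2(2m_2 + m_3)/6 = 109/23, c_2 = m_2/2 = -60/23, d_2 = (m_3 - m_2)/(6h_2) = 20/23. So p'(4) = 109/23.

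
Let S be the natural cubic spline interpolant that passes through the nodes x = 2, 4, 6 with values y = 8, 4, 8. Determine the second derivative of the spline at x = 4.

Put σ_i = S'' at the i-th knot. Here h = (2, 2) and Δ = (-2, 2), so the interior equations h_(i-1)·σ_(i-1) + 2(h_(i-1)+h_i)·σ_i + h_i·σ_(i+1) = 6(Δ_i − Δ_(i-1)) read
  2·σ_0 + 8·σ_1 + 2·σ_2 = 6(Δ_1 - Δ_0) = 24
Natural end conditions: σ_0 = σ_2 = 0.
Hence σ_0 = 0, σ_1 = 3, σ_2 = 0.

3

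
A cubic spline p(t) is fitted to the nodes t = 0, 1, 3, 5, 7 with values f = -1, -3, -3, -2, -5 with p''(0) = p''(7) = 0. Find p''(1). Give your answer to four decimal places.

Write m_i for p''(x_i). With h_i = 1, 2, 2, 2 and divided differences Δ_i = -2, 0, 1/2, -3/2, the continuity of p' gives the tridiagonal system
  1·m_0 + 6·m_1 + 2·m_2 = 6(Δ_1 - Δ_0) = 12
  2·m_1 + 8·m_2 + 2·m_3 = 6(Δ_2 - Δ_1) = 3
  2·m_2 + 8·m_3 + 2·m_4 = 6(Δ_3 - Δ_2) = -12
Natural end conditions: m_0 = m_4 = 0.
Forward elimination and back-substitution give m_0 = 0, m_1 = 78/41, m_2 = 12/41, m_3 = -129/82, m_4 = 0.

1.9024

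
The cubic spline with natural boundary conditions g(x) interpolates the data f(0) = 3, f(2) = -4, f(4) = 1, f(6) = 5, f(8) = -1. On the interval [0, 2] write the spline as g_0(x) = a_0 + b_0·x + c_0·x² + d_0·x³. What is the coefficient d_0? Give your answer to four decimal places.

0.3884

Write σ_i for g''(x_i). With h_i = 2, 2, 2, 2 and divided differences Δ_i = -7/2, 5/2, 2, -3, the continuity of g' gives the tridiagonal system
  2·σ_0 + 8·σ_1 + 2·σ_2 = 6(Δ_1 - Δ_0) = 36
  2·σ_1 + 8·σ_2 + 2·σ_3 = 6(Δ_2 - Δ_1) = -3
  2·σ_2 + 8·σ_3 + 2·σ_4 = 6(Δ_3 - Δ_2) = -30
Natural end conditions: σ_0 = σ_4 = 0.
Solving: σ_0 = 0, σ_1 = 261/56, σ_2 = -9/14, σ_3 = -201/56, σ_4 = 0.
On [0, 2], with g_0(x) = a_0 + b_0·x + c_0·x² + d_0·x³: c_0 = σ_0/2 = 0, d_0 = (σ_1 - σ_0)/(6h_0) = 87/224, b_0 = Δ_0 - h_0(2σ_0 + σ_1)/6 = -283/56.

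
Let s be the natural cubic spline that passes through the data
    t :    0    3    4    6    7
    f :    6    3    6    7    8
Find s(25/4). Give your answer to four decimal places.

With m_i denoting the second derivative at x_i, h_i = 3, 1, 2, 1, and Δ_i = (y_(i+1) − y_i)/h_i = -1, 3, 1/2, 1:
  3·m_0 + 8·m_1 + 1·m_2 = 6(Δ_1 - Δ_0) = 24
  1·m_1 + 6·m_2 + 2·m_3 = 6(Δ_2 - Δ_1) = -15
  2·m_2 + 6·m_3 + 1·m_4 = 6(Δ_3 - Δ_2) = 3
Natural end conditions: m_0 = m_4 = 0.
Solving: m_0 = 0, m_1 = 432/125, m_2 = -456/125, m_3 = 429/250, m_4 = 0.
On [6, 7], s(t) = 7 + 107/250·(t - 6) + 429/500·(t - 6)² - 143/500·(t - 6)³.
With (t - 6) = 1/4: s(25/4) = 228997/32000.

7.1562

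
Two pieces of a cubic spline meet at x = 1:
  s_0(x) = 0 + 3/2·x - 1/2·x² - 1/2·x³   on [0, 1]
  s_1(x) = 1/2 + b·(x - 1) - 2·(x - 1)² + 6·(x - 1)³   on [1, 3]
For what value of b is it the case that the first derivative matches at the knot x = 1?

-1

s_0'(x) = 3/2 - 1·x - 3/2·x², so s_0'(1) = -1. On the right, s_1'(1) = b, so b = -1.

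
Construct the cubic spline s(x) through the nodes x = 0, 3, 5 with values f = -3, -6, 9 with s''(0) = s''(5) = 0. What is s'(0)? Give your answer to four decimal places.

Write σ_i for s''(x_i). With h_i = 3, 2 and divided differences Δ_i = -1, 15/2, the continuity of s' gives the tridiagonal system
  3·σ_0 + 10·σ_1 + 2·σ_2 = 6(Δ_1 - Δ_0) = 51
Natural end conditions: σ_0 = σ_2 = 0.
Solving: σ_0 = 0, σ_1 = 51/10, σ_2 = 0.
On [0, 3], s'(x) = b_0 + 2c_0·x + 3d_0·x² with b_0 = Δ_0 - h_0(2σ_0 + σ_1)/6 = -71/20, c_0 = σ_0/2 = 0, d_0 = (σ_1 - σ_0)/(6h_0) = 17/60. So s'(0) = -71/20.

-3.5500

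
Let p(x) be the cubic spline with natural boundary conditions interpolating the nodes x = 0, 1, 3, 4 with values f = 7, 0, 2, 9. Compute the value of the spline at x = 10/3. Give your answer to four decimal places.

Write M_i for p''(x_i). With h_i = 1, 2, 1 and divided differences Δ_i = -7, 1, 7, the continuity of p' gives the tridiagonal system
  1·M_0 + 6·M_1 + 2·M_2 = 6(Δ_1 - Δ_0) = 48
  2·M_1 + 6·M_2 + 1·M_3 = 6(Δ_2 - Δ_1) = 36
Natural end conditions: M_0 = M_3 = 0.
Solving: M_0 = 0, M_1 = 27/4, M_2 = 15/4, M_3 = 0.
On [3, 4], p(x) = 2 + 23/4·(x - 3) + 15/8·(x - 3)² - 5/8·(x - 3)³.
With (x - 3) = 1/3: p(10/3) = 443/108.

4.1019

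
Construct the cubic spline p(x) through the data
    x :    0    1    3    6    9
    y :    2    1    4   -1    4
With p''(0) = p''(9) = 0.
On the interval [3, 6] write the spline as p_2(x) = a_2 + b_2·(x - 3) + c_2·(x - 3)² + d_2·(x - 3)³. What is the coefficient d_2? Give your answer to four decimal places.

With M_i denoting the second derivative at x_i, h_i = 1, 2, 3, 3, and Δ_i = (y_(i+1) − y_i)/h_i = -1, 3/2, -5/3, 5/3:
  1·M_0 + 6·M_1 + 2·M_2 = 6(Δ_1 - Δ_0) = 15
  2·M_1 + 10·M_2 + 3·M_3 = 6(Δ_2 - Δ_1) = -19
  3·M_2 + 12·M_3 + 3·M_4 = 6(Δ_3 - Δ_2) = 20
Natural end conditions: M_0 = M_4 = 0.
Hence M_0 = 0, M_1 = 747/206, M_2 = -348/103, M_3 = 776/309, M_4 = 0.
On [3, 6], with p_2(x) = a_2 + b_2·(x - 3) + c_2·(x - 3)² + d_2·(x - 3)³: c_2 = M_2/2 = -174/103, d_2 = (M_3 - M_2)/(6h_2) = 910/2781, b_2 = Δ_2 - h_2(2M_2 + M_3)/6 = 47/103.

0.3272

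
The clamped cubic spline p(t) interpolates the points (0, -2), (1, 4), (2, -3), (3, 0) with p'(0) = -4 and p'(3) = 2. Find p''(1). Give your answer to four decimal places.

-39.2000

Put M_i = p'' at the i-th knot. Here h = (1, 1, 1) and Δ = (6, -7, 3), so the interior equations h_(i-1)·M_(i-1) + 2(h_(i-1)+h_i)·M_i + h_i·M_(i+1) = 6(Δ_i − Δ_(i-1)) read
  1·M_0 + 4·M_1 + 1·M_2 = 6(Δ_1 - Δ_0) = -78
  1·M_1 + 4·M_2 + 1·M_3 = 6(Δ_2 - Δ_1) = 60
Clamped end conditions give two more equations: 2h_0·M_0 + h_0·M_1 = 6(Δ_0 - p'(0)) = 60 and h_2·M_2 + 2h_2·M_3 = 6(p'(3) - Δ_2) = -6.
Hence M_0 = 248/5, M_1 = -196/5, M_2 = 146/5, M_3 = -88/5.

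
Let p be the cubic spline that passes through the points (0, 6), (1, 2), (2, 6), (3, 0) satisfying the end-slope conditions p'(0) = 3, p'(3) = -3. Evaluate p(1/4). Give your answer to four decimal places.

5.8250

With M_i denoting the second derivative at x_i, h_i = 1, 1, 1, and Δ_i = (y_(i+1) − y_i)/h_i = -4, 4, -6:
  1·M_0 + 4·M_1 + 1·M_2 = 6(Δ_1 - Δ_0) = 48
  1·M_1 + 4·M_2 + 1·M_3 = 6(Δ_2 - Δ_1) = -60
Clamped end conditions give two more equations: 2h_0·M_0 + h_0·M_1 = 6(Δ_0 - p'(0)) = -42 and h_2·M_2 + 2h_2·M_3 = 6(p'(3) - Δ_2) = 18.
Solving the tridiagonal system: M_0 = -174/5, M_1 = 138/5, M_2 = -138/5, M_3 = 114/5.
On [0, 1], p(t) = 6 + 3·t - 87/5·t² + 52/5·t³.
With t = 1/4: p(1/4) = 233/40.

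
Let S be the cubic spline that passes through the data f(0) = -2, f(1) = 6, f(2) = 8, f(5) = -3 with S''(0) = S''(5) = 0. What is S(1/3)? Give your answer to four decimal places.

With M_i denoting the second derivative at x_i, h_i = 1, 1, 3, and Δ_i = (y_(i+1) − y_i)/h_i = 8, 2, -11/3:
  1·M_0 + 4·M_1 + 1·M_2 = 6(Δ_1 - Δ_0) = -36
  1·M_1 + 8·M_2 + 3·M_3 = 6(Δ_2 - Δ_1) = -34
Natural end conditions: M_0 = M_3 = 0.
Solving the tridiagonal system: M_0 = 0, M_1 = -254/31, M_2 = -100/31, M_3 = 0.
On [0, 1], S(t) = -2 + 871/93·t + 0·t² - 127/93·t³.
With t = 1/3: S(1/3) = 2690/2511.

1.0713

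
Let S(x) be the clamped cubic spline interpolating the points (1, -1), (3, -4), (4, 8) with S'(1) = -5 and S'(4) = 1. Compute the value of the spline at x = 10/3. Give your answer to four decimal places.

0.7778

With σ_i denoting the second derivative at x_i, h_i = 2, 1, and Δ_i = (y_(i+1) − y_i)/h_i = -3/2, 12:
  2·σ_0 + 6·σ_1 + 1·σ_2 = 6(Δ_1 - Δ_0) = 81
Clamped end conditions give two more equations: 2h_0·σ_0 + h_0·σ_1 = 6(Δ_0 - S'(1)) = 21 and h_1·σ_1 + 2h_1·σ_2 = 6(S'(4) - Δ_1) = -66.
Solving the tridiagonal system: σ_0 = -25/4, σ_1 = 23, σ_2 = -89/2.
On [3, 4], S(x) = -4 + 47/4·(x - 3) + 23/2·(x - 3)² - 45/4·(x - 3)³.
With (x - 3) = 1/3: S(10/3) = 7/9.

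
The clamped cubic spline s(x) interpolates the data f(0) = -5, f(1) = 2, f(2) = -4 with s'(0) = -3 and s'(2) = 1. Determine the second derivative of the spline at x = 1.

Let m_i = s''(x_i). Step sizes h_i = 1, 1; slopes of the chords Δ_i = (y_(i+1) - y_i)/h_i = 7, -6.
  1·m_0 + 4·m_1 + 1·m_2 = 6(Δ_1 - Δ_0) = -78
Clamped end conditions give two more equations: 2h_0·m_0 + h_0·m_1 = 6(Δ_0 - s'(0)) = 60 and h_1·m_1 + 2h_1·m_2 = 6(s'(2) - Δ_1) = 42.
Solving: m_0 = 103/2, m_1 = -43, m_2 = 85/2.

-43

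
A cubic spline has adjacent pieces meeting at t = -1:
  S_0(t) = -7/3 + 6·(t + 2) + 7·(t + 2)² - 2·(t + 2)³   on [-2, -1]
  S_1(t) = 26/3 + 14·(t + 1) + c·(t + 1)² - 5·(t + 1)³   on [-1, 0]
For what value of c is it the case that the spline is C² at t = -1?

1

S_0''(t) = 14 - 12·(t + 2), so S_0''(-1) = 2. On the right, S_1''(-1) = 2c, so c = 1.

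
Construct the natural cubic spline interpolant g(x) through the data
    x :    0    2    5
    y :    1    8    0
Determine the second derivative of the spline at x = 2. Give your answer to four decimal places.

-3.7000

Let m_i = g''(x_i). Step sizes h_i = 2, 3; slopes of the chords Δ_i = (y_(i+1) - y_i)/h_i = 7/2, -8/3.
  2·m_0 + 10·m_1 + 3·m_2 = 6(Δ_1 - Δ_0) = -37
Natural end conditions: m_0 = m_2 = 0.
Solving the tridiagonal system: m_0 = 0, m_1 = -37/10, m_2 = 0.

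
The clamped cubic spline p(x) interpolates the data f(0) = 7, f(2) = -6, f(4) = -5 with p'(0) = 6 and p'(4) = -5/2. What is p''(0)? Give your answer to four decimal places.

-26.1250

With σ_i denoting the second derivative at x_i, h_i = 2, 2, and Δ_i = (y_(i+1) − y_i)/h_i = -13/2, 1/2:
  2·σ_0 + 8·σ_1 + 2·σ_2 = 6(Δ_1 - Δ_0) = 42
Clamped end conditions give two more equations: 2h_0·σ_0 + h_0·σ_1 = 6(Δ_0 - p'(0)) = -75 and h_1·σ_1 + 2h_1·σ_2 = 6(p'(4) - Δ_1) = -18.
Solving: σ_0 = -209/8, σ_1 = 59/4, σ_2 = -95/8.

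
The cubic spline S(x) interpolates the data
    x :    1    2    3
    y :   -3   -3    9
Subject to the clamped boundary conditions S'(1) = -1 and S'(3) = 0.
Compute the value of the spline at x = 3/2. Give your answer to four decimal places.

-4.2813

With M_i denoting the second derivative at x_i, h_i = 1, 1, and Δ_i = (y_(i+1) − y_i)/h_i = 0, 12:
  1·M_0 + 4·M_1 + 1·M_2 = 6(Δ_1 - Δ_0) = 72
Clamped end conditions give two more equations: 2h_0·M_0 + h_0·M_1 = 6(Δ_0 - S'(1)) = 6 and h_1·M_1 + 2h_1·M_2 = 6(S'(3) - Δ_1) = -72.
Solving: M_0 = -29/2, M_1 = 35, M_2 = -107/2.
On [1, 2], S(x) = -3 - 1·(x - 1) - 29/4·(x - 1)² + 33/4·(x - 1)³.
With (x - 1) = 1/2: S(3/2) = -137/32.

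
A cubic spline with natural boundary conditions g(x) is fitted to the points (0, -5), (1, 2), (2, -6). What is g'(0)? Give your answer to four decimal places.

With σ_i denoting the second derivative at x_i, h_i = 1, 1, and Δ_i = (y_(i+1) − y_i)/h_i = 7, -8:
  1·σ_0 + 4·σ_1 + 1·σ_2 = 6(Δ_1 - Δ_0) = -90
Natural end conditions: σ_0 = σ_2 = 0.
Solving: σ_0 = 0, σ_1 = -45/2, σ_2 = 0.
On [0, 1], g'(x) = b_0 + 2c_0·x + 3d_0·x² with b_0 = Δ_0 - h_0(2σ_0 + σ_1)/6 = 43/4, c_0 = σ_0/2 = 0, d_0 = (σ_1 - σ_0)/(6h_0) = -15/4. So g'(0) = 43/4.

10.7500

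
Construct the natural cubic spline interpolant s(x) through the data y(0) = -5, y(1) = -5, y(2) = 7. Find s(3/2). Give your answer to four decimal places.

-0.1250

Write σ_i for s''(x_i). With h_i = 1, 1 and divided differences Δ_i = 0, 12, the continuity of s' gives the tridiagonal system
  1·σ_0 + 4·σ_1 + 1·σ_2 = 6(Δ_1 - Δ_0) = 72
Natural end conditions: σ_0 = σ_2 = 0.
Solving the tridiagonal system: σ_0 = 0, σ_1 = 18, σ_2 = 0.
On [1, 2], s(x) = -5 + 6·(x - 1) + 9·(x - 1)² - 3·(x - 1)³.
With (x - 1) = 1/2: s(3/2) = -1/8.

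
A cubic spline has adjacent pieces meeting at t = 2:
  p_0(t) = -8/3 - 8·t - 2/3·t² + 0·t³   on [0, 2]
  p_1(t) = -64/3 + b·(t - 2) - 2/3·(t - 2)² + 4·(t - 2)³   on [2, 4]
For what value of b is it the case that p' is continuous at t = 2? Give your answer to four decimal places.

p_0'(t) = -8 - 4/3·t + 0·t², so p_0'(2) = -32/3. On the right, p_1'(2) = b, so b = -32/3.

-10.6667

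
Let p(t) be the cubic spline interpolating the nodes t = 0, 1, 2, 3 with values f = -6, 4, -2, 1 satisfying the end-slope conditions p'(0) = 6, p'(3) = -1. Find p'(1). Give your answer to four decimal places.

2.1333

With m_i denoting the second derivative at x_i, h_i = 1, 1, 1, and Δ_i = (y_(i+1) − y_i)/h_i = 10, -6, 3:
  1·m_0 + 4·m_1 + 1·m_2 = 6(Δ_1 - Δ_0) = -96
  1·m_1 + 4·m_2 + 1·m_3 = 6(Δ_2 - Δ_1) = 54
Clamped end conditions give two more equations: 2h_0·m_0 + h_0·m_1 = 6(Δ_0 - p'(0)) = 24 and h_2·m_2 + 2h_2·m_3 = 6(p'(3) - Δ_2) = -24.
Solving: m_0 = 476/15, m_1 = -592/15, m_2 = 452/15, m_3 = -406/15.
On [1, 2], p'(t) = b_1 + 2c_1·(t - 1) + 3d_1·(t - 1)² with b_1 = Δ_1 - h_1(2m_1 + m_2)/6 = 32/15, c_1 = m_1/2 = -296/15, d_1 = (m_2 - m_1)/(6h_1) = 58/5. So p'(1) = 32/15.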